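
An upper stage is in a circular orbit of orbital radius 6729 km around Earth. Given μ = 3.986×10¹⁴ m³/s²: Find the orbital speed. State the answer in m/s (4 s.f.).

v ≈ 7697 m/s

r = 6729 km = 6.729×10⁶ m.
For a circular orbit v = √(μ/r) = √(3.986×10¹⁴ / 6.729×10⁶) = √(5.924×10⁷) = 7697 m/s.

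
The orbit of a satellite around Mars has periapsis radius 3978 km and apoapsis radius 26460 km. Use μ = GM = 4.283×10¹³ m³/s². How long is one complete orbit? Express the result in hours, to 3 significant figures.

Semi-major axis a = (r_p + r_a)/2 = (3978.0 + 26460)/2 = 15219 km = 1.522×10⁷ m.
By Kepler's third law T = 2π√(a³/μ) = 2π × 9.072×10³ = 5.700×10⁴ s.
= 15.83 hours.

T ≈ 15.8 hours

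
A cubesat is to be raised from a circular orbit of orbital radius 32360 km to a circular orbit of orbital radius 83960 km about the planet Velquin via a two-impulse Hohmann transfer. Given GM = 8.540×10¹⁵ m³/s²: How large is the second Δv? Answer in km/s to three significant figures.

r₁ = 32360 km = 3.236×10⁷ m.
r₂ = 83960 km = 8.396×10⁷ m.
Transfer ellipse a_t = (r₁ + r₂)/2 = 5.816×10⁷ m.
At r₁: circular v_c1 = √(μ/r₁) = 16250 m/s; transfer-periapsis v_p = √[μ(2/r₁ − 1/a_t)] = 19520 m/s.
At r₂: circular v_c2 = √(μ/r₂) = 10090 m/s; transfer-apoapsis v_a = √[μ(2/r₂ − 1/a_t)] = 7523 m/s.
Δv₂ = v_c2 − v_a = 2562 m/s.
= 2.562 km/s.

Δv ≈ 2.56 km/s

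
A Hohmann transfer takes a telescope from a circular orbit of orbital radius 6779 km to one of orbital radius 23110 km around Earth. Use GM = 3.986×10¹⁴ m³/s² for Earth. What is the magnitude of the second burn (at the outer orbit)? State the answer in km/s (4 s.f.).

Δv ≈ 1.356 km/s

r₁ = 6779 km = 6.779×10⁶ m.
r₂ = 23110 km = 2.311×10⁷ m.
Transfer ellipse a_t = (r₁ + r₂)/2 = 1.494×10⁷ m.
At r₁: circular v_c1 = √(μ/r₁) = 7668 m/s; transfer-perigee v_p = √[μ(2/r₁ − 1/a_t)] = 9536 m/s.
At r₂: circular v_c2 = √(μ/r₂) = 4153 m/s; transfer-apogee v_a = √[μ(2/r₂ − 1/a_t)] = 2797 m/s.
Δv₂ = v_c2 − v_a = 1356 m/s.
= 1.356 km/s.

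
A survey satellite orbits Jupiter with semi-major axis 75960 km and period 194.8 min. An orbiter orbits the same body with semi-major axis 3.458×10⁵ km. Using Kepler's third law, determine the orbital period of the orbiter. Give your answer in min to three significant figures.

Kepler's third law: T² ∝ a³, so T₂ = T₁ (a₂/a₁)^(3/2).
a₂/a₁ = 4.552, (a₂/a₁)^(3/2) = 9.713.
T₂ = 194.8 × 9.713 = 1892 min.

T₂ ≈ 1890 min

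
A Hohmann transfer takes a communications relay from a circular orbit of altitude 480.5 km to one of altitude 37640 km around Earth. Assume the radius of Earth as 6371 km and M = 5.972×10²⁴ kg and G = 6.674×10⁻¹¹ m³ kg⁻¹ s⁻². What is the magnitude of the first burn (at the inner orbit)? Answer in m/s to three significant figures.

Δv ≈ 2410 m/s

μ = GM = 6.674×10⁻¹¹ × 5.972×10²⁴ = 3.986×10¹⁴ m³/s².
r₁ = 6371 + 480.5 = 6851.5 km = 6.8515×10⁶ m.
r₂ = 6371 + 37640 = 44011 km = 4.4011×10⁷ m.
Transfer ellipse a_t = (r₁ + r₂)/2 = 2.543×10⁷ m.
At r₁: circular v_c1 = √(μ/r₁) = 7627 m/s; transfer-perigee v_p = √[μ(2/r₁ − 1/a_t)] = 10030 m/s.
Δv₁ = v_p − v_c1 = 2406 m/s.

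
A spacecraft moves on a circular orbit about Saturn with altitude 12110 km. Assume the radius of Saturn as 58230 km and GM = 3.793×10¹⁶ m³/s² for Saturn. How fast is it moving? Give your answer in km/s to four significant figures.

r = 58230 + 12110 = 70340 km = 7.0340×10⁷ m.
For a circular orbit v = √(μ/r) = √(3.793×10¹⁶ / 7.034×10⁷) = √(5.392×10⁸) = 23220 m/s.
That is 23.22 km/s.

v ≈ 23.22 km/s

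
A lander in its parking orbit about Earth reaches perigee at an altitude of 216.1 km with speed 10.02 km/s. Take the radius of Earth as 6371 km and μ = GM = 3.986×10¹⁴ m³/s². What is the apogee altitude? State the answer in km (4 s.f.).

r_p = 6371 + 216.1 = 6587.1 km = 6.587×10⁶ m.
Specific energy ε = v²/2 − μ/r = -1.031×10⁷ J/kg, so a = −μ/(2ε) = 1.933×10⁷ m.
The apsides satisfy r_p + r_a = 2a, so the apogee radius is 2a − r_p = 3.207×10⁷ m = 32067 km.
Apogee altitude = 32067 − 6371 = 25696 km.

apogee altitude ≈ 25700 km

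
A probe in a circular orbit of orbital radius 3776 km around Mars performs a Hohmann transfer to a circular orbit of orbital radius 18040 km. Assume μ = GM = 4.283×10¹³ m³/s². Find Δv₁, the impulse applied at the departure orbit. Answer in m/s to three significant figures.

Δv ≈ 963 m/s

r₁ = 3776 km = 3.776×10⁶ m.
r₂ = 18040 km = 1.804×10⁷ m.
Transfer ellipse a_t = (r₁ + r₂)/2 = 1.091×10⁷ m.
At r₁: circular v_c1 = √(μ/r₁) = 3368 m/s; transfer-periapsis v_p = √[μ(2/r₁ − 1/a_t)] = 4331 m/s.
Δv₁ = v_p − v_c1 = 963.3 m/s.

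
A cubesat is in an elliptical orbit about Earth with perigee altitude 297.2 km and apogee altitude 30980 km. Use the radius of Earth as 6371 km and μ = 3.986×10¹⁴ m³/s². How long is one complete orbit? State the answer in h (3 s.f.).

T ≈ 9.03 h

r_p = 6371 + 297.2 = 6668.2 km = 6.6682×10⁶ m.
r_a = 6371 + 30980 = 37351 km = 3.7351×10⁷ m.
Semi-major axis a = (r_p + r_a)/2 = (6668.2 + 37351)/2 = 22010 km = 2.201×10⁷ m.
By Kepler's third law T = 2π√(a³/μ) = 2π × 5.172×10³ = 3.250×10⁴ s.
= 9.027 h.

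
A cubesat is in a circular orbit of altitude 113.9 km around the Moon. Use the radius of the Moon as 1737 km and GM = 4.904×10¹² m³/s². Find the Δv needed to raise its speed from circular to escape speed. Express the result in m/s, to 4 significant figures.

Δv ≈ 674.2 m/s

r = 1737 + 113.9 = 1850.9 km = 1.8509×10⁶ m.
Circular speed v_c = √(μ/r) = 1628 m/s.
Escape speed v_esc = √(2μ/r) = √2 × v_c = 2302 m/s.
Δv = v_esc − v_c = 674.2 m/s.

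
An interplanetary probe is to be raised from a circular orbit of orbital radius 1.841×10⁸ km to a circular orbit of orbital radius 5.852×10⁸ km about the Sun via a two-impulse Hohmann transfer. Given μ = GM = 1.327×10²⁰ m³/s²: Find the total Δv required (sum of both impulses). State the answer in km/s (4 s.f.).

Δv_total ≈ 10.91 km/s

r₁ = 1.841×10⁸ km = 1.841×10¹¹ m.
r₂ = 5.852×10⁸ km = 5.852×10¹¹ m.
Transfer ellipse a_t = (r₁ + r₂)/2 = 3.846×10¹¹ m.
At r₁: circular v_c1 = √(μ/r₁) = 26850 m/s; transfer-perihelion v_p = √[μ(2/r₁ − 1/a_t)] = 33120 m/s.
Δv₁ = v_p − v_c1 = 6267 m/s.
At r₂: circular v_c2 = √(μ/r₂) = 15060 m/s; transfer-aphelion v_a = √[μ(2/r₂ − 1/a_t)] = 10420 m/s.
Δv₂ = v_c2 − v_a = 4641 m/s.
Total Δv = Δv₁ + Δv₂ = 10910 m/s = 10.91 km/s.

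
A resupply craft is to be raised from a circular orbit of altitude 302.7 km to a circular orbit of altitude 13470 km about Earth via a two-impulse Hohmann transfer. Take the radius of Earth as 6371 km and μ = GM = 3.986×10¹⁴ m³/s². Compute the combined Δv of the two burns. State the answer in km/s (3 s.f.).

Δv_total ≈ 3.03 km/s

r₁ = 6371 + 302.7 = 6673.7 km = 6.6737×10⁶ m.
r₂ = 6371 + 13470 = 19841 km = 1.9841×10⁷ m.
Transfer ellipse a_t = (r₁ + r₂)/2 = 1.326×10⁷ m.
At r₁: circular v_c1 = √(μ/r₁) = 7728 m/s; transfer-perigee v_p = √[μ(2/r₁ − 1/a_t)] = 9455 m/s.
Δv₁ = v_p − v_c1 = 1726 m/s.
At r₂: circular v_c2 = √(μ/r₂) = 4482 m/s; transfer-apogee v_a = √[μ(2/r₂ − 1/a_t)] = 3180 m/s.
Δv₂ = v_c2 − v_a = 1302 m/s.
Total Δv = Δv₁ + Δv₂ = 3028 m/s = 3.028 km/s.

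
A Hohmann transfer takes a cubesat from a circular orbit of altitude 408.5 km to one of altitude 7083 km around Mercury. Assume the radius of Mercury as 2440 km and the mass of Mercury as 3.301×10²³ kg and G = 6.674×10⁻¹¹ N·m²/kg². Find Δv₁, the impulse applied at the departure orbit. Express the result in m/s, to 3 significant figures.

μ = GM = 6.674×10⁻¹¹ × 3.301×10²³ = 2.203×10¹³ m³/s².
r₁ = 2440 + 408.5 = 2848.5 km = 2.8485×10⁶ m.
r₂ = 2440 + 7083 = 9523.0 km = 9.5230×10⁶ m.
Transfer ellipse a_t = (r₁ + r₂)/2 = 6.186×10⁶ m.
At r₁: circular v_c1 = √(μ/r₁) = 2781 m/s; transfer-periherm v_p = √[μ(2/r₁ − 1/a_t)] = 3451 m/s.
Δv₁ = v_p − v_c1 = 669.6 m/s.

Δv ≈ 670 m/s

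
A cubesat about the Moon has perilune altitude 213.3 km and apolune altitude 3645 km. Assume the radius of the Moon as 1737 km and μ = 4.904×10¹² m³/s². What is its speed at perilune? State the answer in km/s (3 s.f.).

r_p = 1737 + 213.3 = 1950.3 km = 1.9503×10⁶ m.
r_a = 1737 + 3645 = 5382.0 km = 5.3820×10⁶ m.
Semi-major axis a = (r_p + r_a)/2 = 3666.2 km = 3.666×10⁶ m.
Vis-viva: v² = μ(2/r − 1/a) = 4.904×10¹² × (1.025×10⁻⁶ − 2.728×10⁻⁷) = 3.691×10⁶ m²/s².
v = 1921 m/s = 1.921 km/s.

v ≈ 1.92 km/s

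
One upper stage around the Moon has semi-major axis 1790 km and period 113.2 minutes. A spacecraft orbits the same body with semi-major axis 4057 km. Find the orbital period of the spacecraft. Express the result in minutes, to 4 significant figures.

Kepler's third law: T² ∝ a³, so T₂ = T₁ (a₂/a₁)^(3/2).
a₂/a₁ = 2.266, (a₂/a₁)^(3/2) = 3.412.
T₂ = 113.2 × 3.412 = 386.3 minutes.

T₂ ≈ 386.3 minutes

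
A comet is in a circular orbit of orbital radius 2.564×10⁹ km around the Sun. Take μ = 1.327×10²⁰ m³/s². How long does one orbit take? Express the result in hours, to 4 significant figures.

T ≈ 622000 hours

r = 2.564×10⁹ km = 2.564×10¹² m.
Kepler's third law: T = 2π√(r³/μ) = 2π√((2.564×10¹²)³ / 1.327×10²⁰).
r³/μ = 1.270×10¹⁷ s², so T = 2π × 3.564×10⁸ = 2.239×10⁹ s.
Converting: 2.239×10⁹ s ÷ 3600 = 6.220×10⁵ hours.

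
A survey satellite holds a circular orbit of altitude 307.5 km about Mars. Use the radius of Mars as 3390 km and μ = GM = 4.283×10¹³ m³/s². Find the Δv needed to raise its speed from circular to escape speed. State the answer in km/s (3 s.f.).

r = 3390 + 307.5 = 3697.5 km = 3.6975×10⁶ m.
Circular speed v_c = √(μ/r) = 3403 m/s.
Escape speed v_esc = √(2μ/r) = √2 × v_c = 4813 m/s.
Δv = v_esc − v_c = 1410 m/s = 1.410 km/s.

Δv ≈ 1.41 km/s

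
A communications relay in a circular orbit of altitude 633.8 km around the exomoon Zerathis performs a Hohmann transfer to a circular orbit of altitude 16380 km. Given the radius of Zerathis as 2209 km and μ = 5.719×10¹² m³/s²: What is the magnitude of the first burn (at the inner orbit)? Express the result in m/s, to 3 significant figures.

Δv ≈ 450 m/s

r₁ = 2209 + 633.8 = 2842.8 km = 2.8428×10⁶ m.
r₂ = 2209 + 16380 = 18589 km = 1.8589×10⁷ m.
Transfer ellipse a_t = (r₁ + r₂)/2 = 1.072×10⁷ m.
At r₁: circular v_c1 = √(μ/r₁) = 1418 m/s; transfer-periapsis v_p = √[μ(2/r₁ − 1/a_t)] = 1868 m/s.
Δv₁ = v_p − v_c1 = 449.7 m/s.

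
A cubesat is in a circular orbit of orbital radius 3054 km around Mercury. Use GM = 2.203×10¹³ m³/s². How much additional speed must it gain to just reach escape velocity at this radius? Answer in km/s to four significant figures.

Δv ≈ 1.112 km/s

r = 3054 km = 3.054×10⁶ m.
Circular speed v_c = √(μ/r) = 2686 m/s.
Escape speed v_esc = √(2μ/r) = √2 × v_c = 3798 m/s.
Δv = v_esc − v_c = 1112 m/s = 1.112 km/s.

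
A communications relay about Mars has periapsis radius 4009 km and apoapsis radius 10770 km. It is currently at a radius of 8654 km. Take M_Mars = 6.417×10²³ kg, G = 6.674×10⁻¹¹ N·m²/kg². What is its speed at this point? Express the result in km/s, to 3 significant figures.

v ≈ 2.03 km/s

μ = GM = 6.674×10⁻¹¹ × 6.417×10²³ = 4.283×10¹³ m³/s².
Semi-major axis a = (r_p + r_a)/2 = 7389.5 km = 7.390×10⁶ m.
Vis-viva: v² = μ(2/r − 1/a) = 4.283×10¹³ × (2.311×10⁻⁷ − 1.353×10⁻⁷) = 4.102×10⁶ m²/s².
v = 2025 m/s = 2.025 km/s.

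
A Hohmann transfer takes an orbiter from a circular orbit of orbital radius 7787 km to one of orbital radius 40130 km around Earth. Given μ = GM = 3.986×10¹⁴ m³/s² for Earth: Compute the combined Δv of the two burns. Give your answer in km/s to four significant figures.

r₁ = 7787 km = 7.787×10⁶ m.
r₂ = 40130 km = 4.013×10⁷ m.
Transfer ellipse a_t = (r₁ + r₂)/2 = 2.396×10⁷ m.
At r₁: circular v_c1 = √(μ/r₁) = 7155 m/s; transfer-perigee v_p = √[μ(2/r₁ − 1/a_t)] = 9260 m/s.
Δv₁ = v_p − v_c1 = 2105 m/s.
At r₂: circular v_c2 = √(μ/r₂) = 3152 m/s; transfer-apogee v_a = √[μ(2/r₂ − 1/a_t)] = 1797 m/s.
Δv₂ = v_c2 − v_a = 1355 m/s.
Total Δv = Δv₁ + Δv₂ = 3460 m/s = 3.460 km/s.

Δv_total ≈ 3.460 km/s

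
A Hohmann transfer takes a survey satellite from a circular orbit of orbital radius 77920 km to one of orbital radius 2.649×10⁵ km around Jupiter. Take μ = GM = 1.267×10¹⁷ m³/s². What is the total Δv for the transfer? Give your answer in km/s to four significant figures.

Δv_total ≈ 16.93 km/s

r₁ = 77920 km = 7.792×10⁷ m.
r₂ = 2.649×10⁵ km = 2.649×10⁸ m.
Transfer ellipse a_t = (r₁ + r₂)/2 = 1.714×10⁸ m.
At r₁: circular v_c1 = √(μ/r₁) = 40320 m/s; transfer-perijove v_p = √[μ(2/r₁ − 1/a_t)] = 50130 m/s.
Δv₁ = v_p − v_c1 = 9805 m/s.
At r₂: circular v_c2 = √(μ/r₂) = 21870 m/s; transfer-apojove v_a = √[μ(2/r₂ − 1/a_t)] = 14750 m/s.
Δv₂ = v_c2 − v_a = 7125 m/s.
Total Δv = Δv₁ + Δv₂ = 16930 m/s = 16.93 km/s.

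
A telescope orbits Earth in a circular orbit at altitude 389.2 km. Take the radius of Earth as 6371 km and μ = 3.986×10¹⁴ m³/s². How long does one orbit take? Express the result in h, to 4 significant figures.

T ≈ 1.537 h

r = 6371 + 389.2 = 6760.2 km = 6.7602×10⁶ m.
Kepler's third law: T = 2π√(r³/μ) = 2π√((6.760×10⁶)³ / 3.986×10¹⁴).
r³/μ = 7.751×10⁵ s², so T = 2π × 8.804×10² = 5.532×10³ s.
Converting: 5.532×10³ s ÷ 3600 = 1.537 h.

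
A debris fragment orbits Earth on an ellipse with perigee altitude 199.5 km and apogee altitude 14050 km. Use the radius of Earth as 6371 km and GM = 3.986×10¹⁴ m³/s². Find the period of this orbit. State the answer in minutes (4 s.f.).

T ≈ 260.0 minutes

r_p = 6371 + 199.5 = 6570.5 km = 6.5705×10⁶ m.
r_a = 6371 + 14050 = 20421 km = 2.0421×10⁷ m.
Semi-major axis a = (r_p + r_a)/2 = (6570.5 + 20421)/2 = 13496 km = 1.350×10⁷ m.
By Kepler's third law T = 2π√(a³/μ) = 2π × 2.483×10³ = 1.560×10⁴ s.
= 260.0 minutes.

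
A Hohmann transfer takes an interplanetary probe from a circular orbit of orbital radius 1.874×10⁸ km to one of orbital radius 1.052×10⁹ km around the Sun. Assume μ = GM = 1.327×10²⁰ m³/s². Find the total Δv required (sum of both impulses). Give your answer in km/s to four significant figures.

Δv_total ≈ 13.12 km/s

r₁ = 1.874×10⁸ km = 1.874×10¹¹ m.
r₂ = 1.052×10⁹ km = 1.052×10¹² m.
Transfer ellipse a_t = (r₁ + r₂)/2 = 6.197×10¹¹ m.
At r₁: circular v_c1 = √(μ/r₁) = 26610 m/s; transfer-perihelion v_p = √[μ(2/r₁ − 1/a_t)] = 34670 m/s.
Δv₁ = v_p − v_c1 = 8061 m/s.
At r₂: circular v_c2 = √(μ/r₂) = 11230 m/s; transfer-aphelion v_a = √[μ(2/r₂ − 1/a_t)] = 6176 m/s.
Δv₂ = v_c2 − v_a = 5055 m/s.
Total Δv = Δv₁ + Δv₂ = 13120 m/s = 13.12 km/s.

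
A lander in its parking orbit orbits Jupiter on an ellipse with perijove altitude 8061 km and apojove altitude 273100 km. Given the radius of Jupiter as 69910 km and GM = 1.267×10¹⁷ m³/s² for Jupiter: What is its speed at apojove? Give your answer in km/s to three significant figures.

v ≈ 11.7 km/s

r_p = 69910 + 8061 = 77971 km = 7.7971×10⁷ m.
r_a = 69910 + 273100 = 343010 km = 3.4301×10⁸ m.
Semi-major axis a = (r_p + r_a)/2 = 2.1049×10⁵ km = 2.105×10⁸ m.
Vis-viva: v² = μ(2/r − 1/a) = 1.267×10¹⁷ × (5.831×10⁻⁹ − 4.751×10⁻⁹) = 1.368×10⁸ m²/s².
v = 11700 m/s = 11.70 km/s.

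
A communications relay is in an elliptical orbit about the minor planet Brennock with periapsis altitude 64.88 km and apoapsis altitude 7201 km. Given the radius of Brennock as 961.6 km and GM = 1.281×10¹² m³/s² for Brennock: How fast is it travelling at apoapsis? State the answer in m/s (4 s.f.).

r_p = 961.6 + 64.88 = 1026.5 km = 1.0265×10⁶ m.
r_a = 961.6 + 7201 = 8162.6 km = 8.1626×10⁶ m.
Semi-major axis a = (r_p + r_a)/2 = 4594.5 km = 4.595×10⁶ m.
Vis-viva: v² = μ(2/r − 1/a) = 1.281×10¹² × (2.450×10⁻⁷ − 2.176×10⁻⁷) = 3.506×10⁴ m²/s².
v = 187.2 m/s.

v ≈ 187.2 m/s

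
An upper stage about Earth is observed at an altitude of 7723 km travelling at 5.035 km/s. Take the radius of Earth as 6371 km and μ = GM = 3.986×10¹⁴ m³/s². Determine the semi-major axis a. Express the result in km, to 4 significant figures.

r = 6371 + 7723 = 14094 km = 1.409×10⁷ m.
Specific orbital energy ε = v²/2 − μ/r = (5035)²/2 − 3.986×10¹⁴/1.409×10⁷ = -1.561×10⁷ J/kg.
Since ε = −μ/(2a), a = −μ/(2ε) = 1.277×10⁷ m = 12771 km.

a ≈ 12770 km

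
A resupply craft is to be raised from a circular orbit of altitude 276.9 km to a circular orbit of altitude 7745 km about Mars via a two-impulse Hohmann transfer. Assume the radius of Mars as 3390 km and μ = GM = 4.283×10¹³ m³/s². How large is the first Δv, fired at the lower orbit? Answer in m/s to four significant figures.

r₁ = 3390 + 276.9 = 3666.9 km = 3.6669×10⁶ m.
r₂ = 3390 + 7745 = 11135 km = 1.1135×10⁷ m.
Transfer ellipse a_t = (r₁ + r₂)/2 = 7.401×10⁶ m.
At r₁: circular v_c1 = √(μ/r₁) = 3418 m/s; transfer-periapsis v_p = √[μ(2/r₁ − 1/a_t)] = 4192 m/s.
Δv₁ = v_p − v_c1 = 774.4 m/s.

Δv ≈ 774.4 m/s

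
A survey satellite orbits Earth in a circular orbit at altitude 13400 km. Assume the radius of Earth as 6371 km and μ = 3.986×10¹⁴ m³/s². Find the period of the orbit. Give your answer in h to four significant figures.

T ≈ 7.685 h

r = 6371 + 13400 = 19771 km = 1.9771×10⁷ m.
Kepler's third law: T = 2π√(r³/μ) = 2π√((1.977×10⁷)³ / 3.986×10¹⁴).
r³/μ = 1.939×10⁷ s², so T = 2π × 4.403×10³ = 2.767×10⁴ s.
Converting: 2.767×10⁴ s ÷ 3600 = 7.685 h.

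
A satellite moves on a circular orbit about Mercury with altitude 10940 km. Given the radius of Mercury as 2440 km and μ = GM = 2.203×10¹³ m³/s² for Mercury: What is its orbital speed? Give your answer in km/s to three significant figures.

r = 2440 + 10940 = 13380 km = 1.3380×10⁷ m.
For a circular orbit v = √(μ/r) = √(2.203×10¹³ / 1.338×10⁷) = √(1.646×10⁶) = 1283 m/s.
That is 1.283 km/s.

v ≈ 1.28 km/s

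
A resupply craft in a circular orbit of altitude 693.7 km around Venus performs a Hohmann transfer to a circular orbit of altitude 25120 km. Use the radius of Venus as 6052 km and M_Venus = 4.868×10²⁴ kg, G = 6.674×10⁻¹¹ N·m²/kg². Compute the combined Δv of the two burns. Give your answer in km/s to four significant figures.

μ = GM = 6.674×10⁻¹¹ × 4.868×10²⁴ = 3.249×10¹⁴ m³/s².
r₁ = 6052 + 693.7 = 6745.7 km = 6.7457×10⁶ m.
r₂ = 6052 + 25120 = 31172 km = 3.1172×10⁷ m.
Transfer ellipse a_t = (r₁ + r₂)/2 = 1.896×10⁷ m.
At r₁: circular v_c1 = √(μ/r₁) = 6940 m/s; transfer-periapsis v_p = √[μ(2/r₁ − 1/a_t)] = 8899 m/s.
Δv₁ = v_p − v_c1 = 1959 m/s.
At r₂: circular v_c2 = √(μ/r₂) = 3228 m/s; transfer-apoapsis v_a = √[μ(2/r₂ − 1/a_t)] = 1926 m/s.
Δv₂ = v_c2 − v_a = 1303 m/s.
Total Δv = Δv₁ + Δv₂ = 3262 m/s = 3.262 km/s.

Δv_total ≈ 3.262 km/s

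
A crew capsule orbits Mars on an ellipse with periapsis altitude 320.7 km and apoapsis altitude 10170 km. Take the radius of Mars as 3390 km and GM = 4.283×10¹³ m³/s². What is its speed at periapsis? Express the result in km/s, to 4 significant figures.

r_p = 3390 + 320.7 = 3710.7 km = 3.7107×10⁶ m.
r_a = 3390 + 10170 = 13560 km = 1.3560×10⁷ m.
Semi-major axis a = (r_p + r_a)/2 = 8635.4 km = 8.635×10⁶ m.
Vis-viva: v² = μ(2/r − 1/a) = 4.283×10¹³ × (5.390×10⁻⁷ − 1.158×10⁻⁷) = 1.812×10⁷ m²/s².
v = 4257 m/s = 4.257 km/s.

v ≈ 4.257 km/s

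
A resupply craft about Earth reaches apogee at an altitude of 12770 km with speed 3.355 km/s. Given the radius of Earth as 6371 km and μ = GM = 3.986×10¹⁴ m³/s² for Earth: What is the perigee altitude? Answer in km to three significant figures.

perigee altitude ≈ 718 km

r_a = 6371 + 12770 = 19141 km = 1.914×10⁷ m.
Specific energy ε = v²/2 − μ/r = -1.520×10⁷ J/kg, so a = −μ/(2ε) = 1.311×10⁷ m.
The apsides satisfy r_p + r_a = 2a, so the perigee radius is 2a − r_a = 7.089×10⁶ m = 7088.9 km.
Perigee altitude = 7088.9 − 6371 = 717.90 km.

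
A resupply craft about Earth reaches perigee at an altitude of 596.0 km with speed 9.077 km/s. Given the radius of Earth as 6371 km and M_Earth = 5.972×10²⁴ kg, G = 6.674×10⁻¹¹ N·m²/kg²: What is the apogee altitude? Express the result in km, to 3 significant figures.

μ = GM = 6.674×10⁻¹¹ × 5.972×10²⁴ = 3.986×10¹⁴ m³/s².
r_p = 6371 + 596.0 = 6967.0 km = 6.967×10⁶ m.
Specific energy ε = v²/2 − μ/r = -1.601×10⁷ J/kg, so a = −μ/(2ε) = 1.245×10⁷ m.
The apsides satisfy r_p + r_a = 2a, so the apogee radius is 2a − r_p = 1.792×10⁷ m = 17924 km.
Apogee altitude = 17924 − 6371 = 11553 km.

apogee altitude ≈ 11600 km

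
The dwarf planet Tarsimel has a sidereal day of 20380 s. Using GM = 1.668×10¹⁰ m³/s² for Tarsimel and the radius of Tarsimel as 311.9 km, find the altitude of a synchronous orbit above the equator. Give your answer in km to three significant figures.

A synchronous orbit has period T, so by Kepler's third law a = (μT²/4π²)^(1/3).
μT²/4π² = 1.668×10¹⁰ × (2.038×10⁴)² / 39.48 = 1.755×10¹⁷ m³.
a = 5.599×10⁵ m = 559.86 km.
Altitude h = a − R = 559.86 − 311.9 = 247.96 km.

h_sync ≈ 248 km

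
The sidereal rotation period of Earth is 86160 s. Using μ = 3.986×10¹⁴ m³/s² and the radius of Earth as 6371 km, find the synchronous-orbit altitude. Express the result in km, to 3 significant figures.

A synchronous orbit has period T, so by Kepler's third law a = (μT²/4π²)^(1/3).
μT²/4π² = 3.986×10¹⁴ × (8.616×10⁴)² / 39.48 = 7.495×10²² m³.
a = 4.216×10⁷ m = 42163 km.
Altitude h = a − R = 42163 − 6371 = 35792 km.

h_sync ≈ 35800 km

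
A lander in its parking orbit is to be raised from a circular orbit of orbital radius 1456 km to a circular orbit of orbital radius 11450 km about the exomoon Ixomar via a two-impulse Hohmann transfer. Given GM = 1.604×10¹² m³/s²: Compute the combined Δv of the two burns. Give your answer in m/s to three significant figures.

Δv_total ≈ 545 m/s

r₁ = 1456 km = 1.456×10⁶ m.
r₂ = 11450 km = 1.145×10⁷ m.
Transfer ellipse a_t = (r₁ + r₂)/2 = 6.453×10⁶ m.
At r₁: circular v_c1 = √(μ/r₁) = 1050 m/s; transfer-periapsis v_p = √[μ(2/r₁ − 1/a_t)] = 1398 m/s.
Δv₁ = v_p − v_c1 = 348.5 m/s.
At r₂: circular v_c2 = √(μ/r₂) = 374.3 m/s; transfer-apoapsis v_a = √[μ(2/r₂ − 1/a_t)] = 177.8 m/s.
Δv₂ = v_c2 − v_a = 196.5 m/s.
Total Δv = Δv₁ + Δv₂ = 545.0 m/s.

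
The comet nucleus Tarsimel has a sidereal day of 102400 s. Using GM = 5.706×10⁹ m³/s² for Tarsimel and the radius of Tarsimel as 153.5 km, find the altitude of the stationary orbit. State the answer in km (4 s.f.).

A synchronous orbit has period T, so by Kepler's third law a = (μT²/4π²)^(1/3).
μT²/4π² = 5.706×10⁹ × (1.024×10⁵)² / 39.48 = 1.516×10¹⁸ m³.
a = 1.149×10⁶ m = 1148.7 km.
Altitude h = a − R = 1148.7 − 153.5 = 995.16 km.

h_sync ≈ 995.2 km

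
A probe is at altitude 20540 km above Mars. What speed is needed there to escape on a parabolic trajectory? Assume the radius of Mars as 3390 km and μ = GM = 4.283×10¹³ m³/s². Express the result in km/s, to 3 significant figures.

r = 3390 + 20540 = 23930 km = 2.3930×10⁷ m.
Escape speed v_esc = √(2μ/r) = √(2 × 4.283×10¹³ / 2.393×10⁷) = √(3.580×10⁶) = 1892 m/s.
= 1.892 km/s.

v_esc ≈ 1.89 km/s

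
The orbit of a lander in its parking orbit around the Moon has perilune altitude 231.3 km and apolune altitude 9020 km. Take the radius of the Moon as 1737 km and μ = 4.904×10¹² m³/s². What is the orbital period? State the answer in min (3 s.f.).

r_p = 1737 + 231.3 = 1968.3 km = 1.9683×10⁶ m.
r_a = 1737 + 9020 = 10757 km = 1.0757×10⁷ m.
Semi-major axis a = (r_p + r_a)/2 = (1968.3 + 10757)/2 = 6362.6 km = 6.363×10⁶ m.
By Kepler's third law T = 2π√(a³/μ) = 2π × 7.247×10³ = 4.554×10⁴ s.
= 758.9 min.

T ≈ 759 min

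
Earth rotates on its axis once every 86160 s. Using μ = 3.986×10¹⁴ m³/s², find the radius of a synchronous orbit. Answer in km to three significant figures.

A synchronous orbit has period T, so by Kepler's third law a = (μT²/4π²)^(1/3).
μT²/4π² = 3.986×10¹⁴ × (8.616×10⁴)² / 39.48 = 7.495×10²² m³.
a = 4.216×10⁷ m = 42163 km.

r_sync ≈ 42200 km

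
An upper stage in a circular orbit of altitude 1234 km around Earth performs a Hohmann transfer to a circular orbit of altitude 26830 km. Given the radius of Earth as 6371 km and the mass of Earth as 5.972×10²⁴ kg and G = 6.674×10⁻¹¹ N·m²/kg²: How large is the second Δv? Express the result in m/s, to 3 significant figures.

μ = GM = 6.674×10⁻¹¹ × 5.972×10²⁴ = 3.986×10¹⁴ m³/s².
r₁ = 6371 + 1234 = 7605.0 km = 7.6050×10⁶ m.
r₂ = 6371 + 26830 = 33201 km = 3.3201×10⁷ m.
Transfer ellipse a_t = (r₁ + r₂)/2 = 2.040×10⁷ m.
At r₁: circular v_c1 = √(μ/r₁) = 7239 m/s; transfer-perigee v_p = √[μ(2/r₁ − 1/a_t)] = 9235 m/s.
At r₂: circular v_c2 = √(μ/r₂) = 3465 m/s; transfer-apogee v_a = √[μ(2/r₂ − 1/a_t)] = 2115 m/s.
Δv₂ = v_c2 − v_a = 1349 m/s.

Δv ≈ 1350 m/s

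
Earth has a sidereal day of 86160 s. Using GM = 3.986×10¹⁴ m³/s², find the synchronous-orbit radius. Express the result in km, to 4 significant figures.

r_sync ≈ 42160 km

A synchronous orbit has period T, so by Kepler's third law a = (μT²/4π²)^(1/3).
μT²/4π² = 3.986×10¹⁴ × (8.616×10⁴)² / 39.48 = 7.495×10²² m³.
a = 4.216×10⁷ m = 42163 km.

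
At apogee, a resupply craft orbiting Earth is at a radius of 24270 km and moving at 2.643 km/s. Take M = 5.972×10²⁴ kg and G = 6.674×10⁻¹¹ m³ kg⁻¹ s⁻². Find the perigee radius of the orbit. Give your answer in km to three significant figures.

μ = GM = 6.674×10⁻¹¹ × 5.972×10²⁴ = 3.986×10¹⁴ m³/s².
r_a = 2.427×10⁷ m.
Specific energy ε = v²/2 − μ/r = -1.293×10⁷ J/kg, so a = −μ/(2ε) = 1.541×10⁷ m.
The apsides satisfy r_p + r_a = 2a, so the perigee radius is 2a − r_a = 6.556×10⁶ m = 6556.1 km.

perigee radius ≈ 6560 km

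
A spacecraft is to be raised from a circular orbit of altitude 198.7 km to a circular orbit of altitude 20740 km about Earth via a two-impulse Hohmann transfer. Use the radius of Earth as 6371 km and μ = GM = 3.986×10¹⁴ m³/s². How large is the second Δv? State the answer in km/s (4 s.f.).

r₁ = 6371 + 198.7 = 6569.7 km = 6.5697×10⁶ m.
r₂ = 6371 + 20740 = 27111 km = 2.7111×10⁷ m.
Transfer ellipse a_t = (r₁ + r₂)/2 = 1.684×10⁷ m.
At r₁: circular v_c1 = √(μ/r₁) = 7789 m/s; transfer-perigee v_p = √[μ(2/r₁ − 1/a_t)] = 9883 m/s.
At r₂: circular v_c2 = √(μ/r₂) = 3834 m/s; transfer-apogee v_a = √[μ(2/r₂ − 1/a_t)] = 2395 m/s.
Δv₂ = v_c2 − v_a = 1439 m/s.
= 1.439 km/s.

Δv ≈ 1.439 km/s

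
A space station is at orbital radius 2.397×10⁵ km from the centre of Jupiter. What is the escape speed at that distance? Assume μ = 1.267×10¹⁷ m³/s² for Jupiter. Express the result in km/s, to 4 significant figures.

r = 2.397×10⁵ km = 2.397×10⁸ m.
Escape speed v_esc = √(2μ/r) = √(2 × 1.267×10¹⁷ / 2.397×10⁸) = √(1.057×10⁹) = 32510 m/s.
= 32.51 km/s.

v_esc ≈ 32.51 km/s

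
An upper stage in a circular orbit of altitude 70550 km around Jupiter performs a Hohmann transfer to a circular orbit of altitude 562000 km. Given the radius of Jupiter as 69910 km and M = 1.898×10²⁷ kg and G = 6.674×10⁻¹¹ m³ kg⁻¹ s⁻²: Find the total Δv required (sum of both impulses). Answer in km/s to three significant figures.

μ = GM = 6.674×10⁻¹¹ × 1.898×10²⁷ = 1.267×10¹⁷ m³/s².
r₁ = 69910 + 70550 = 140460 km = 1.4046×10⁸ m.
r₂ = 69910 + 562000 = 631910 km = 6.3191×10⁸ m.
Transfer ellipse a_t = (r₁ + r₂)/2 = 3.862×10⁸ m.
At r₁: circular v_c1 = √(μ/r₁) = 30030 m/s; transfer-perijove v_p = √[μ(2/r₁ − 1/a_t)] = 38410 m/s.
Δv₁ = v_p − v_c1 = 8384 m/s.
At r₂: circular v_c2 = √(μ/r₂) = 14160 m/s; transfer-apojove v_a = √[μ(2/r₂ − 1/a_t)] = 8539 m/s.
Δv₂ = v_c2 − v_a = 5620 m/s.
Total Δv = Δv₁ + Δv₂ = 14000 m/s = 14.00 km/s.

Δv_total ≈ 14.0 km/s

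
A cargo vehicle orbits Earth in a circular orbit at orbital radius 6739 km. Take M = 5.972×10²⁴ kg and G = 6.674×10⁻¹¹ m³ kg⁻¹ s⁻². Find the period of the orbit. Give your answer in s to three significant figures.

T ≈ 5510 s

μ = GM = 6.674×10⁻¹¹ × 5.972×10²⁴ = 3.986×10¹⁴ m³/s².
r = 6739 km = 6.739×10⁶ m.
Kepler's third law: T = 2π√(r³/μ) = 2π√((6.739×10⁶)³ / 3.986×10¹⁴).
r³/μ = 7.679×10⁵ s², so T = 2π × 8.763×10² = 5.506×10³ s.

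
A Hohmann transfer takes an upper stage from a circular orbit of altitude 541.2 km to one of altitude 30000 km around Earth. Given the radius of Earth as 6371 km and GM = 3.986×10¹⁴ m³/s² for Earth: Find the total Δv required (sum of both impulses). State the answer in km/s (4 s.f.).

Δv_total ≈ 3.690 km/s

r₁ = 6371 + 541.2 = 6912.2 km = 6.9122×10⁶ m.
r₂ = 6371 + 30000 = 36371 km = 3.6371×10⁷ m.
Transfer ellipse a_t = (r₁ + r₂)/2 = 2.164×10⁷ m.
At r₁: circular v_c1 = √(μ/r₁) = 7594 m/s; transfer-perigee v_p = √[μ(2/r₁ − 1/a_t)] = 9844 m/s.
Δv₁ = v_p − v_c1 = 2251 m/s.
At r₂: circular v_c2 = √(μ/r₂) = 3310 m/s; transfer-apogee v_a = √[μ(2/r₂ − 1/a_t)] = 1871 m/s.
Δv₂ = v_c2 − v_a = 1440 m/s.
Total Δv = Δv₁ + Δv₂ = 3690 m/s = 3.690 km/s.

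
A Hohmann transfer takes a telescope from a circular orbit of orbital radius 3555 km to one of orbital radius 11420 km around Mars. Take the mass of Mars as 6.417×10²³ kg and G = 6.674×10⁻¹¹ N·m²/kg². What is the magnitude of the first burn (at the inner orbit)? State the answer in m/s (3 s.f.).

Δv ≈ 816 m/s

μ = GM = 6.674×10⁻¹¹ × 6.417×10²³ = 4.283×10¹³ m³/s².
r₁ = 3555 km = 3.555×10⁶ m.
r₂ = 11420 km = 1.142×10⁷ m.
Transfer ellipse a_t = (r₁ + r₂)/2 = 7.488×10⁶ m.
At r₁: circular v_c1 = √(μ/r₁) = 3471 m/s; transfer-periapsis v_p = √[μ(2/r₁ − 1/a_t)] = 4287 m/s.
Δv₁ = v_p − v_c1 = 815.6 m/s.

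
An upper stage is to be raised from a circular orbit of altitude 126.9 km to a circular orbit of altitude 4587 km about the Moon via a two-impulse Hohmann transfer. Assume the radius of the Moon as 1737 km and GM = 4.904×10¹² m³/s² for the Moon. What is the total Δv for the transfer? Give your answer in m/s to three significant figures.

Δv_total ≈ 680 m/s

r₁ = 1737 + 126.9 = 1863.9 km = 1.8639×10⁶ m.
r₂ = 1737 + 4587 = 6324.0 km = 6.3240×10⁶ m.
Transfer ellipse a_t = (r₁ + r₂)/2 = 4.094×10⁶ m.
At r₁: circular v_c1 = √(μ/r₁) = 1622 m/s; transfer-perilune v_p = √[μ(2/r₁ − 1/a_t)] = 2016 m/s.
Δv₁ = v_p − v_c1 = 393.9 m/s.
At r₂: circular v_c2 = √(μ/r₂) = 880.6 m/s; transfer-apolune v_a = √[μ(2/r₂ − 1/a_t)] = 594.2 m/s.
Δv₂ = v_c2 − v_a = 286.4 m/s.
Total Δv = Δv₁ + Δv₂ = 680.4 m/s.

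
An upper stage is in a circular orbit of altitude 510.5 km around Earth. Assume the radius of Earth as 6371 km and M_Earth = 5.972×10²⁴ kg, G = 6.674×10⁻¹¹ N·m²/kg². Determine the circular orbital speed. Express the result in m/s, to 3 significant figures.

μ = GM = 6.674×10⁻¹¹ × 5.972×10²⁴ = 3.986×10¹⁴ m³/s².
r = 6371 + 510.5 = 6881.5 km = 6.8815×10⁶ m.
For a circular orbit v = √(μ/r) = √(3.986×10¹⁴ / 6.882×10⁶) = √(5.792×10⁷) = 7610 m/s.

v ≈ 7610 m/s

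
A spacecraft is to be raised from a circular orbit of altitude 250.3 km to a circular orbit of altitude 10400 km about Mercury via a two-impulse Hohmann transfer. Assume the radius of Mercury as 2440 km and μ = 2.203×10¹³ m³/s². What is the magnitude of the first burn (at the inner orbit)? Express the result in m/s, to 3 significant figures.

r₁ = 2440 + 250.3 = 2690.3 km = 2.6903×10⁶ m.
r₂ = 2440 + 10400 = 12840 km = 1.2840×10⁷ m.
Transfer ellipse a_t = (r₁ + r₂)/2 = 7.765×10⁶ m.
At r₁: circular v_c1 = √(μ/r₁) = 2862 m/s; transfer-periherm v_p = √[μ(2/r₁ − 1/a_t)] = 3680 m/s.
Δv₁ = v_p − v_c1 = 818.1 m/s.

Δv ≈ 818 m/s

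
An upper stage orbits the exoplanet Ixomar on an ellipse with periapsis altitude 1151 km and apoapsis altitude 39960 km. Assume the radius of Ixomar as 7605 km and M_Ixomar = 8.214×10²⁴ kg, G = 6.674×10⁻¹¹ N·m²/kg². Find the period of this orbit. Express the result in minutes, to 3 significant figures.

T ≈ 668 minutes

μ = GM = 6.674×10⁻¹¹ × 8.214×10²⁴ = 5.482×10¹⁴ m³/s².
r_p = 7605 + 1151 = 8756.0 km = 8.7560×10⁶ m.
r_a = 7605 + 39960 = 47565 km = 4.7565×10⁷ m.
Semi-major axis a = (r_p + r_a)/2 = (8756.0 + 47565)/2 = 28160 km = 2.816×10⁷ m.
By Kepler's third law T = 2π√(a³/μ) = 2π × 6.382×10³ = 4.010×10⁴ s.
= 668.4 minutes.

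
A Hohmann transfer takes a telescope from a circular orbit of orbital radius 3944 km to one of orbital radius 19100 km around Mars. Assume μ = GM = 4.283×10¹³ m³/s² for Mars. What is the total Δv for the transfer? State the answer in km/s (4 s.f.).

r₁ = 3944 km = 3.944×10⁶ m.
r₂ = 19100 km = 1.910×10⁷ m.
Transfer ellipse a_t = (r₁ + r₂)/2 = 1.152×10⁷ m.
At r₁: circular v_c1 = √(μ/r₁) = 3295 m/s; transfer-periapsis v_p = √[μ(2/r₁ − 1/a_t)] = 4243 m/s.
Δv₁ = v_p − v_c1 = 947.5 m/s.
At r₂: circular v_c2 = √(μ/r₂) = 1497 m/s; transfer-apoapsis v_a = √[μ(2/r₂ − 1/a_t)] = 876.1 m/s.
Δv₂ = v_c2 − v_a = 621.4 m/s.
Total Δv = Δv₁ + Δv₂ = 1569 m/s = 1.569 km/s.

Δv_total ≈ 1.569 km/s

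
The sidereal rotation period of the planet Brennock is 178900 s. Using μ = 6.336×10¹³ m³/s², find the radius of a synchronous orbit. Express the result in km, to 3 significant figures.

A synchronous orbit has period T, so by Kepler's third law a = (μT²/4π²)^(1/3).
μT²/4π² = 6.336×10¹³ × (1.789×10⁵)² / 39.48 = 5.137×10²² m³.
a = 3.717×10⁷ m = 37173 km.

r_sync ≈ 37200 km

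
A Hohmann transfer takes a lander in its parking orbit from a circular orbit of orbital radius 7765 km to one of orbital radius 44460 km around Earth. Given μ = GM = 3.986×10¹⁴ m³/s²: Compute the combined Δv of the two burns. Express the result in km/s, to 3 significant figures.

r₁ = 7765 km = 7.765×10⁶ m.
r₂ = 44460 km = 4.446×10⁷ m.
Transfer ellipse a_t = (r₁ + r₂)/2 = 2.611×10⁷ m.
At r₁: circular v_c1 = √(μ/r₁) = 7165 m/s; transfer-perigee v_p = √[μ(2/r₁ − 1/a_t)] = 9349 m/s.
Δv₁ = v_p − v_c1 = 2184 m/s.
At r₂: circular v_c2 = √(μ/r₂) = 2994 m/s; transfer-apogee v_a = √[μ(2/r₂ − 1/a_t)] = 1633 m/s.
Δv₂ = v_c2 − v_a = 1361 m/s.
Total Δv = Δv₁ + Δv₂ = 3546 m/s = 3.546 km/s.

Δv_total ≈ 3.55 km/s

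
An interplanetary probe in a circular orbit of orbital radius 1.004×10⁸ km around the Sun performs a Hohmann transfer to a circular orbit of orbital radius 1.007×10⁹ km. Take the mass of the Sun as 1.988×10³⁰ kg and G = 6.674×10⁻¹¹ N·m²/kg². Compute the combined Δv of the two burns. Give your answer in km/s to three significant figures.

μ = GM = 6.674×10⁻¹¹ × 1.988×10³⁰ = 1.327×10²⁰ m³/s².
r₁ = 1.004×10⁸ km = 1.004×10¹¹ m.
r₂ = 1.007×10⁹ km = 1.007×10¹² m.
Transfer ellipse a_t = (r₁ + r₂)/2 = 5.537×10¹¹ m.
At r₁: circular v_c1 = √(μ/r₁) = 36350 m/s; transfer-perihelion v_p = √[μ(2/r₁ − 1/a_t)] = 49020 m/s.
Δv₁ = v_p − v_c1 = 12670 m/s.
At r₂: circular v_c2 = √(μ/r₂) = 11480 m/s; transfer-aphelion v_a = √[μ(2/r₂ − 1/a_t)] = 4888 m/s.
Δv₂ = v_c2 − v_a = 6591 m/s.
Total Δv = Δv₁ + Δv₂ = 19260 m/s = 19.26 km/s.

Δv_total ≈ 19.3 km/s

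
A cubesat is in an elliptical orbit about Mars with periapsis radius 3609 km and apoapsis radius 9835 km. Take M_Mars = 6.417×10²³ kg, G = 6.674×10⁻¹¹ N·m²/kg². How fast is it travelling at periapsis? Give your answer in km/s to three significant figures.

μ = GM = 6.674×10⁻¹¹ × 6.417×10²³ = 4.283×10¹³ m³/s².
Semi-major axis a = (r_p + r_a)/2 = 6722.0 km = 6.722×10⁶ m.
Vis-viva: v² = μ(2/r − 1/a) = 4.283×10¹³ × (5.542×10⁻⁷ − 1.488×10⁻⁷) = 1.736×10⁷ m²/s².
v = 4167 m/s = 4.167 km/s.

v ≈ 4.17 km/s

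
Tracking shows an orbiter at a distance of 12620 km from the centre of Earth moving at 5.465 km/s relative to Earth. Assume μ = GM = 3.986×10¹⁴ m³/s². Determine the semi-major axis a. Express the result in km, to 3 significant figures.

r = 1.262×10⁷ m.
Vis-viva rearranged: 1/a = 2/r − v²/μ = 1.585×10⁻⁷ − 7.493×10⁻⁸ = 8.355×10⁻⁸ m⁻¹.
a = 1.197×10⁷ m = 11969 km.

a ≈ 12000 km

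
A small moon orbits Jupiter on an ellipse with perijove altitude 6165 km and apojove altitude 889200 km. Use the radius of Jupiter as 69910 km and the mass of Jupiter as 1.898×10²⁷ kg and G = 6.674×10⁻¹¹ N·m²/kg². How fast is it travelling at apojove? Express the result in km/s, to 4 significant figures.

μ = GM = 6.674×10⁻¹¹ × 1.898×10²⁷ = 1.267×10¹⁷ m³/s².
r_p = 69910 + 6165 = 76075 km = 7.6075×10⁷ m.
r_a = 69910 + 889200 = 959110 km = 9.5911×10⁸ m.
Semi-major axis a = (r_p + r_a)/2 = 5.1759×10⁵ km = 5.176×10⁸ m.
Vis-viva: v² = μ(2/r − 1/a) = 1.267×10¹⁷ × (2.085×10⁻⁹ − 1.932×10⁻⁹) = 1.941×10⁷ m²/s².
v = 4406 m/s = 4.406 km/s.

v ≈ 4.406 km/s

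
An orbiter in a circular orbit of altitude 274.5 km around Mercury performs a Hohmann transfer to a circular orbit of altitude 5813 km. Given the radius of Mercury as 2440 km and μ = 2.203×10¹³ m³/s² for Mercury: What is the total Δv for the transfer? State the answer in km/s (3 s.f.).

r₁ = 2440 + 274.5 = 2714.5 km = 2.7145×10⁶ m.
r₂ = 2440 + 5813 = 8253.0 km = 8.2530×10⁶ m.
Transfer ellipse a_t = (r₁ + r₂)/2 = 5.484×10⁶ m.
At r₁: circular v_c1 = √(μ/r₁) = 2849 m/s; transfer-periherm v_p = √[μ(2/r₁ − 1/a_t)] = 3495 m/s.
Δv₁ = v_p − v_c1 = 646.1 m/s.
At r₂: circular v_c2 = √(μ/r₂) = 1634 m/s; transfer-apoherm v_a = √[μ(2/r₂ − 1/a_t)] = 1149 m/s.
Δv₂ = v_c2 − v_a = 484.3 m/s.
Total Δv = Δv₁ + Δv₂ = 1130 m/s = 1.130 km/s.

Δv_total ≈ 1.13 km/s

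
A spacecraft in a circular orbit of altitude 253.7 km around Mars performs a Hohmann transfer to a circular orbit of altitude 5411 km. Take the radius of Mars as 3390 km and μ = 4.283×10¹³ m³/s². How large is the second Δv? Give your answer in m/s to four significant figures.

Δv ≈ 517.9 m/s

r₁ = 3390 + 253.7 = 3643.7 km = 3.6437×10⁶ m.
r₂ = 3390 + 5411 = 8801.0 km = 8.8010×10⁶ m.
Transfer ellipse a_t = (r₁ + r₂)/2 = 6.222×10⁶ m.
At r₁: circular v_c1 = √(μ/r₁) = 3428 m/s; transfer-periapsis v_p = √[μ(2/r₁ − 1/a_t)] = 4077 m/s.
At r₂: circular v_c2 = √(μ/r₂) = 2206 m/s; transfer-apoapsis v_a = √[μ(2/r₂ − 1/a_t)] = 1688 m/s.
Δv₂ = v_c2 − v_a = 517.9 m/s.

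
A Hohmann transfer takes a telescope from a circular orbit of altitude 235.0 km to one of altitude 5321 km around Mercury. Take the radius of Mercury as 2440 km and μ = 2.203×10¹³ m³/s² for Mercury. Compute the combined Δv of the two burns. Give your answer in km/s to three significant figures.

Δv_total ≈ 1.11 km/s

r₁ = 2440 + 235.0 = 2675.0 km = 2.6750×10⁶ m.
r₂ = 2440 + 5321 = 7761.0 km = 7.7610×10⁶ m.
Transfer ellipse a_t = (r₁ + r₂)/2 = 5.218×10⁶ m.
At r₁: circular v_c1 = √(μ/r₁) = 2870 m/s; transfer-periherm v_p = √[μ(2/r₁ − 1/a_t)] = 3500 m/s.
Δv₁ = v_p − v_c1 = 630.1 m/s.
At r₂: circular v_c2 = √(μ/r₂) = 1685 m/s; transfer-apoherm v_a = √[μ(2/r₂ − 1/a_t)] = 1206 m/s.
Δv₂ = v_c2 − v_a = 478.5 m/s.
Total Δv = Δv₁ + Δv₂ = 1109 m/s = 1.109 km/s.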